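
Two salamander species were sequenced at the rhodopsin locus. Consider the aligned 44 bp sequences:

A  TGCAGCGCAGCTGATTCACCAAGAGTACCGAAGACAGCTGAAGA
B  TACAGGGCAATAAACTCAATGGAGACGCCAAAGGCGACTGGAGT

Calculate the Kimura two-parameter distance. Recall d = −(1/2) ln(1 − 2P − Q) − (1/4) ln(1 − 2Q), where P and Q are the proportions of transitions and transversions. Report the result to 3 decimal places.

Of 44 sites, 18 differences are transitions and 4 are transversions, so P = 18/44 ≈ 0.409091 and Q = 4/44 ≈ 0.090909.
Under the Kimura two-parameter model, d = −½ ln(1 − 2P − Q) − ¼ ln(1 − 2Q).
1 − 2P − Q = 0.090909, giving −½ ln(0.090909) = 1.198948.
1 − 2Q = 0.818182, giving −¼ ln(0.818182) = 0.050168.
d = 1.198948 + 0.050168 = 1.249116.

1.249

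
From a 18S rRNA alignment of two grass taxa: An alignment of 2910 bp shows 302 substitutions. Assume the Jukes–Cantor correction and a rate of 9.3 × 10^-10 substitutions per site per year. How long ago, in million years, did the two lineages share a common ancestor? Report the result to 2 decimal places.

p = 302/2910 ≈ 0.10378.
d = −(3/4) ln(1 − 4p/3) = −0.75 ln(1 − 0.138373) = −0.75 ln(0.861627)
  = −0.75 × (-0.148933) = 0.111700 substitutions/site.
Under a molecular clock d = 2μt, so t = d/(2μ) = 0.111700 / (2 × 9.3 × 10^-10) = 60.05 million years.

60.05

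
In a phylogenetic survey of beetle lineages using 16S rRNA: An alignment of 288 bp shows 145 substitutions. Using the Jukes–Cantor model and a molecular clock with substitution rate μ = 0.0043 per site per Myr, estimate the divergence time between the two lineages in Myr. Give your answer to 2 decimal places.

97.03

p = 145/288 ≈ 0.503472.
d = −(3/4) ln(1 − 4p/3) = −0.75 ln(1 − 0.671296) = −0.75 ln(0.328704)
  = −0.75 × (-1.112598) = 0.834449 substitutions/site.
Under a molecular clock d = 2μt, so t = d/(2μ) = 0.834449 / (2 × 0.0043) = 97.03 Myr.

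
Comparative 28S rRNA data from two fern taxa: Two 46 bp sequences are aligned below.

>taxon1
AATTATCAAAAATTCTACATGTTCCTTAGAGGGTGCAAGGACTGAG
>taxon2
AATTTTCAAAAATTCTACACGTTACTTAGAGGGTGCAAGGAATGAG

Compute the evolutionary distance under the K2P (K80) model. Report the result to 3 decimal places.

Of 46 sites, 1 differences are transitions and 3 are transversions, so P = 1/46 ≈ 0.021739 and Q = 3/46 ≈ 0.065217.
Under the Kimura two-parameter model, d = −½ ln(1 − 2P − Q) − ¼ ln(1 − 2Q).
1 − 2P − Q = 0.891305, giving −½ ln(0.891305) = 0.057534.
1 − 2Q = 0.869566, giving −¼ ln(0.869566) = 0.034940.
d = 0.057534 + 0.034940 = 0.092474.

0.092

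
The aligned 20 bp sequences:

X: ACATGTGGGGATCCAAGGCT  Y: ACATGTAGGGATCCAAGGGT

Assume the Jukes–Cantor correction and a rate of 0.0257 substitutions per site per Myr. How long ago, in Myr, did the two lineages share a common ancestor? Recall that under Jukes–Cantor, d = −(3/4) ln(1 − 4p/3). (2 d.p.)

The sequences differ at 2 of 20 sites (7, 19), so p = 2/20 = 0.1.
d = −(3/4) ln(1 − 4p/3) = −0.75 ln(1 − 0.133333) = −0.75 ln(0.866667)
  = −0.75 × (-0.143100) = 0.107325 substitutions/site.
Under a molecular clock d = 2μt, so t = d/(2μ) = 0.107325 / (2 × 0.0257) = 2.09 Myr.

2.09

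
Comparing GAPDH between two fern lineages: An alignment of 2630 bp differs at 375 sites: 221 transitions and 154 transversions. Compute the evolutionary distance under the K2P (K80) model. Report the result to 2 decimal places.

0.16

P = 221/2630 ≈ 0.08403 and Q = 154/2630 ≈ 0.058555.
Under the Kimura two-parameter model, d = −½ ln(1 − 2P − Q) − ¼ ln(1 − 2Q).
1 − 2P − Q = 0.773385, giving −½ ln(0.773385) = 0.128489.
1 − 2Q = 0.88289, giving −¼ ln(0.88289) = 0.031139.
d = 0.128489 + 0.031139 = 0.159628.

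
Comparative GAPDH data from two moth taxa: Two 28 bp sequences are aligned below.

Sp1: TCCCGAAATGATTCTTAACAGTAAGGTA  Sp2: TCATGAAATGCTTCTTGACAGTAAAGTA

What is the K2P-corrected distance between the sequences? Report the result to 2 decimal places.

0.21

Of 28 sites, 3 differences are transitions and 2 are transversions, so P = 3/28 ≈ 0.107143 and Q = 2/28 ≈ 0.071429.
Under the Kimura two-parameter model, d = −½ ln(1 − 2P − Q) − ¼ ln(1 − 2Q).
1 − 2P − Q = 0.714285, giving −½ ln(0.714285) = 0.168237.
1 − 2Q = 0.857142, giving −¼ ln(0.857142) = 0.038538.
d = 0.168237 + 0.038538 = 0.206775.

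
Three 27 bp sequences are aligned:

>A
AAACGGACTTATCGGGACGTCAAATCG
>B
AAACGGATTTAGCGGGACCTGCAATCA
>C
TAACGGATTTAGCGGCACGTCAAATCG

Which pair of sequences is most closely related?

A–B: 6/27 differ, p = 0.222, d = 0.264.
A–C: 4/27 differ, p = 0.148, d = 0.165.
B–C: 6/27 differ, p = 0.222, d = 0.264.
The smallest distance is between A and C.

A and C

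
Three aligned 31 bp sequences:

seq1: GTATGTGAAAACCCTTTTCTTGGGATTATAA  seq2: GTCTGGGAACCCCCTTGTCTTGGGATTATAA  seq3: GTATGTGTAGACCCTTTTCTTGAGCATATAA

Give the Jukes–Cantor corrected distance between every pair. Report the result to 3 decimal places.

seq1–seq2: 5/31 sites differ → p ≈ 0.16129, d = −0.75 ln(1 − 0.215053) = 0.181604 ≈ 0.182.
seq1–seq3: 5/31 sites differ → p ≈ 0.16129, d = −0.75 ln(1 − 0.215053) = 0.181604 ≈ 0.182.
seq2–seq3: 9/31 sites differ → p ≈ 0.290323, d = −0.75 ln(1 − 0.387097) = 0.367161 ≈ 0.367.

d(seq1,seq2) = 0.182, d(seq1,seq3) = 0.182, d(seq2,seq3) = 0.367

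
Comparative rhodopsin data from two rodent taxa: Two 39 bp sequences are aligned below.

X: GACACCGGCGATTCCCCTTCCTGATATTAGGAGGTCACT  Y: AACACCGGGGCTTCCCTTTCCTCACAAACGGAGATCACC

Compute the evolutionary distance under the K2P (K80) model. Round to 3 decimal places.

0.356

Of 39 sites, 5 differences are transitions and 6 are transversions, so P = 5/39 ≈ 0.128205 and Q = 6/39 ≈ 0.153846.
Under the Kimura two-parameter model, d = −½ ln(1 − 2P − Q) − ¼ ln(1 − 2Q).
1 − 2P − Q = 0.589744, giving −½ ln(0.589744) = 0.264033.
1 − 2Q = 0.692308, giving −¼ ln(0.692308) = 0.091931.
d = 0.264033 + 0.091931 = 0.355964.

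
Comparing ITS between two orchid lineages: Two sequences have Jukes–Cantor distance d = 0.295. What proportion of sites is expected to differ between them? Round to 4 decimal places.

0.2439

p = (3/4)(1 − e^(−4d/3)) = 0.75 × (1 − e^(-0.393333)) = 0.75 × (1 − 0.674804) = 0.243897.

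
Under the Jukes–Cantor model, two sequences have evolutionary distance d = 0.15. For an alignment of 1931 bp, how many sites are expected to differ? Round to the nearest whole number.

Invert JC69: p = (3/4)(1 − e^(−4d/3)) = 0.75 × (1 − e^(-0.2)) = 0.75 × (1 − 0.818731) = 0.135952.
Expected differing sites = pL ≈ 0.135952 × 1931 = 262.523312 ≈ 263.

263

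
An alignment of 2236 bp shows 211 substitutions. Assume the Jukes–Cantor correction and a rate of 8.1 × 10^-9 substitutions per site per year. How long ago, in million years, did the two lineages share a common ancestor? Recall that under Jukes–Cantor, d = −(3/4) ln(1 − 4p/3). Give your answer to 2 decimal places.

6.23

p = 211/2236 ≈ 0.094365.
d = −(3/4) ln(1 − 4p/3) = −0.75 ln(1 − 0.12582) = −0.75 ln(0.87418)
  = −0.75 × (-0.134469) = 0.100852 substitutions/site.
Under a molecular clock d = 2μt, so t = d/(2μ) = 0.100852 / (2 × 8.1 × 10^-9) = 6.23 million years.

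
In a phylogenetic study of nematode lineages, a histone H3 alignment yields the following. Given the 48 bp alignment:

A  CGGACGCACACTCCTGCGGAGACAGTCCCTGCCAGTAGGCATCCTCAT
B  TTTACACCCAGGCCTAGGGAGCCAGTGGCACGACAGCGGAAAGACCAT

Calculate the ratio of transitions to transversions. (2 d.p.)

Transitions are A↔G and C↔T; transversions are all other mismatches.
Transitions: 5. Transversions: 20.
R = 5/20 = 0.25.

0.25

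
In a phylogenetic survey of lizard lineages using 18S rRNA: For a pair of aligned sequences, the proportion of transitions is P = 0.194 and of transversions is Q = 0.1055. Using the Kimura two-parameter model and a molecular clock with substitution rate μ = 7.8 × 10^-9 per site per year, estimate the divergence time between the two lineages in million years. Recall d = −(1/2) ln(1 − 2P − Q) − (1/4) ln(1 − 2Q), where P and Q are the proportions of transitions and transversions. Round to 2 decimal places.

25.60

Under the Kimura two-parameter model, d = −½ ln(1 − 2P − Q) − ¼ ln(1 − 2Q).
1 − 2P − Q = 0.5065, giving −½ ln(0.5065) = 0.340115.
1 − 2Q = 0.789, giving −¼ ln(0.789) = 0.059247.
d = 0.340115 + 0.059247 = 0.399362.
Under a molecular clock d = 2μt, so t = d/(2μ) = 0.399362 / (2 × 7.8 × 10^-9) = 25.60 million years.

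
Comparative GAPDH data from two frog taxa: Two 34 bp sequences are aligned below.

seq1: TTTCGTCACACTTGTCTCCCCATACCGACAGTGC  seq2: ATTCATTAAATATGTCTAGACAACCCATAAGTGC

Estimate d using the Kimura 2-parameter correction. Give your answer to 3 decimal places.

0.599

Of 34 sites, 4 differences are transitions and 10 are transversions, so P = 4/34 ≈ 0.117647 and Q = 10/34 ≈ 0.294118.
Under the Kimura two-parameter model, d = −½ ln(1 − 2P − Q) − ¼ ln(1 − 2Q).
1 − 2P − Q = 0.470588, giving −½ ln(0.470588) = 0.376886.
1 − 2Q = 0.411764, giving −¼ ln(0.411764) = 0.221826.
d = 0.376886 + 0.221826 = 0.598712.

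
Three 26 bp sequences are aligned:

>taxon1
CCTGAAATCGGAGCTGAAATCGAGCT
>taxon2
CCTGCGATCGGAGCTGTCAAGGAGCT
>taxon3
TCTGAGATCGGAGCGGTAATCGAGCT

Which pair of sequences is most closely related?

taxon1 and taxon3

taxon1–taxon2: 6/26 differ, p = 0.231, d = 0.276.
taxon1–taxon3: 4/26 differ, p = 0.154, d = 0.172.
taxon2–taxon3: 6/26 differ, p = 0.231, d = 0.276.
The smallest distance is between taxon1 and taxon3.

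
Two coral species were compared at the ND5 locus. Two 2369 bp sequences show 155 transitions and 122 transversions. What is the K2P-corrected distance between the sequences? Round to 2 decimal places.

P = 155/2369 ≈ 0.065428 and Q = 122/2369 ≈ 0.051499.
Under the Kimura two-parameter model, d = −½ ln(1 − 2P − Q) − ¼ ln(1 − 2Q).
1 − 2P − Q = 0.817645, giving −½ ln(0.817645) = 0.100664.
1 − 2Q = 0.897002, giving −¼ ln(0.897002) = 0.027174.
d = 0.100664 + 0.027174 = 0.127838.

0.13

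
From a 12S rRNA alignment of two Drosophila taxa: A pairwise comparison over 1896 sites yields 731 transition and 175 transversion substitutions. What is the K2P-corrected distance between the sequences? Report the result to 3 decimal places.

1.046

P = 731/1896 ≈ 0.385549 and Q = 175/1896 ≈ 0.0923.
Under the Kimura two-parameter model, d = −½ ln(1 − 2P − Q) − ¼ ln(1 − 2Q).
1 − 2P − Q = 0.136602, giving −½ ln(0.136602) = 0.995342.
1 − 2Q = 0.8154, giving −¼ ln(0.8154) = 0.051019.
d = 0.995342 + 0.051019 = 1.046361.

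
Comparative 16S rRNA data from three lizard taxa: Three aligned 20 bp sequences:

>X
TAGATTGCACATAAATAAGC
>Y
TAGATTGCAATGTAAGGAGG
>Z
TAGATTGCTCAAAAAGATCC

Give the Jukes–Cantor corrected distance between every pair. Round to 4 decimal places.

X–Y: 7/20 sites differ → p = 0.35, d = −0.75 ln(1 − 0.466667) = 0.471457 ≈ 0.4715.
X–Z: 5/20 sites differ → p = 0.25, d = −0.75 ln(1 − 0.333333) = 0.304098 ≈ 0.3041.
Y–Z: 9/20 sites differ → p = 0.45, d = −0.75 ln(1 − 0.6) = 0.687218 ≈ 0.6872.

d(X,Y) = 0.4715, d(X,Z) = 0.3041, d(Y,Z) = 0.6872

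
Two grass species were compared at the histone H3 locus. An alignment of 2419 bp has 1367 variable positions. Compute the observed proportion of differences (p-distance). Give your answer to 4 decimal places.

0.5651

p = 1367/2419 = 0.565109… ≈ 0.5651 (to 4 d.p.).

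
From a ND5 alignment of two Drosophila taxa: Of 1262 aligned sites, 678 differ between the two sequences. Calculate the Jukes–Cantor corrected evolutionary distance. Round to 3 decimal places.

p = 678/1262 ≈ 0.537242.
d = −(3/4) ln(1 − 4p/3) = −0.75 ln(1 − 0.716323) = −0.75 ln(0.283677)
  = −0.75 × (-1.259919) = 0.944939 substitutions/site.

0.945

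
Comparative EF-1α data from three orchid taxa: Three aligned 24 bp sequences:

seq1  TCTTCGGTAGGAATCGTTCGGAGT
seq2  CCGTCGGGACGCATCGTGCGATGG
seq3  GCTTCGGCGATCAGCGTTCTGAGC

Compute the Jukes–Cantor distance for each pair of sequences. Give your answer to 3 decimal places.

seq1–seq2: 9/24 sites differ → p = 0.375, d = −0.75 ln(1 − 0.5) = 0.519860 ≈ 0.520.
seq1–seq3: 9/24 sites differ → p = 0.375, d = −0.75 ln(1 − 0.5) = 0.519860 ≈ 0.520.
seq2–seq3: 12/24 sites differ → p = 0.5, d = −0.75 ln(1 − 0.666667) = 0.823960 ≈ 0.824.

d(seq1,seq2) = 0.520, d(seq1,seq3) = 0.520, d(seq2,seq3) = 0.824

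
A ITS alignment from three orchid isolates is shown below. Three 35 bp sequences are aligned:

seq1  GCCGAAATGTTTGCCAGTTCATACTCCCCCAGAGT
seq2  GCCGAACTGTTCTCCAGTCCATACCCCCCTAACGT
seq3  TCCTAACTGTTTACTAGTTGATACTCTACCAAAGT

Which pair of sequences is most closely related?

seq1 and seq2

seq1–seq2: 8/35 differ, p = 0.229, d = 0.273.
seq1–seq3: 9/35 differ, p = 0.257, d = 0.315.
seq2–seq3: 12/35 differ, p = 0.343, d = 0.458.
The smallest distance is between seq1 and seq2.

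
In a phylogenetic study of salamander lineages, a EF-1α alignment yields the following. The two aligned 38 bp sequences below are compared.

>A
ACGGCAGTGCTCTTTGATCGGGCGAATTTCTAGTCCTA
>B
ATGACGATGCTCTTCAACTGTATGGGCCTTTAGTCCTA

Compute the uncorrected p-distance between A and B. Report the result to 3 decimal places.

The sequences differ at 16 of 38 positions.
p = 16/38 = 0.421052… ≈ 0.421 (to 3 d.p.).

0.421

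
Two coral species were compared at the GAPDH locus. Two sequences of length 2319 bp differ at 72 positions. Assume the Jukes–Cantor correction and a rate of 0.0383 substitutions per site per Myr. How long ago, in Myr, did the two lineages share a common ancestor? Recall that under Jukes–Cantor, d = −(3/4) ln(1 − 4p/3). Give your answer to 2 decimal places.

p = 72/2319 ≈ 0.031048.
d = −(3/4) ln(1 − 4p/3) = −0.75 ln(1 − 0.041397) = −0.75 ln(0.958603)
  = −0.75 × (-0.042278) = 0.031709 substitutions/site.
Under a molecular clock d = 2μt, so t = d/(2μ) = 0.031709 / (2 × 0.0383) = 0.41 Myr.

0.41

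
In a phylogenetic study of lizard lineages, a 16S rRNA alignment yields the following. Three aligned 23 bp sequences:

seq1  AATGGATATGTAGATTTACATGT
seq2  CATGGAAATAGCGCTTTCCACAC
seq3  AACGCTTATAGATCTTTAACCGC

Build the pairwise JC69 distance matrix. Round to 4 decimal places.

d(seq1,seq2) = 0.6501, d(seq1,seq3) = 0.7614, d(seq2,seq3) = 0.7614

seq1–seq2: 10/23 sites differ → p ≈ 0.434783, d = −0.75 ln(1 − 0.579711) = 0.650110 ≈ 0.6501.
seq1–seq3: 11/23 sites differ → p ≈ 0.478261, d = −0.75 ln(1 − 0.637681) = 0.761423 ≈ 0.7614.
seq2–seq3: 11/23 sites differ → p ≈ 0.478261, d = −0.75 ln(1 − 0.637681) = 0.761423 ≈ 0.7614.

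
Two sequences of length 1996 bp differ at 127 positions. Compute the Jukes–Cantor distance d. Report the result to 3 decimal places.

0.066

p = 127/1996 ≈ 0.063627.
d = −(3/4) ln(1 − 4p/3) = −0.75 ln(1 − 0.084836) = −0.75 ln(0.915164)
  = −0.75 × (-0.088652) = 0.066489 substitutions/site.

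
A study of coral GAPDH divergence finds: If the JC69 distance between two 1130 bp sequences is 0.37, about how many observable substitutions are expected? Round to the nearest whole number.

330

Invert JC69: p = (3/4)(1 − e^(−4d/3)) = 0.75 × (1 − e^(-0.493333)) = 0.75 × (1 − 0.610588) = 0.292059.
Expected differing sites = pL ≈ 0.292059 × 1130 = 330.02667 ≈ 330.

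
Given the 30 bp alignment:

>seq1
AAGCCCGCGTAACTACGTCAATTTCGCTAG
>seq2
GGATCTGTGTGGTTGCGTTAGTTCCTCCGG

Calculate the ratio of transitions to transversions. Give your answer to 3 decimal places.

Transitions are A↔G and C↔T; transversions are all other mismatches.
Transitions: 15. Transversions: 1.
R = 15/1 = 15.000.

15.000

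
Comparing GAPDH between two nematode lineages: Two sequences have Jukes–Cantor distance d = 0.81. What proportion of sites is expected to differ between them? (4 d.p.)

0.4953

p = (3/4)(1 − e^(−4d/3)) = 0.75 × (1 − e^(-1.08)) = 0.75 × (1 − 0.339596) = 0.495303.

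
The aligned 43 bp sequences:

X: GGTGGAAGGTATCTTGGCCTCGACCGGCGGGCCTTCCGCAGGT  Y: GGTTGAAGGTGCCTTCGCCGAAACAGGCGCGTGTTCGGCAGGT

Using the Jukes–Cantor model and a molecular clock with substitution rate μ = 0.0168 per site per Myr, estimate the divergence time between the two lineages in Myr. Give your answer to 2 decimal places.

The sequences differ at 12 of 43 sites, so p = 12/43 ≈ 0.27907.
d = −(3/4) ln(1 − 4p/3) = −0.75 ln(1 − 0.372093) = −0.75 ln(0.627907)
  = −0.75 × (-0.465363) = 0.349022 substitutions/site.
Under a molecular clock d = 2μt, so t = d/(2μ) = 0.349022 / (2 × 0.0168) = 10.39 Myr.

10.39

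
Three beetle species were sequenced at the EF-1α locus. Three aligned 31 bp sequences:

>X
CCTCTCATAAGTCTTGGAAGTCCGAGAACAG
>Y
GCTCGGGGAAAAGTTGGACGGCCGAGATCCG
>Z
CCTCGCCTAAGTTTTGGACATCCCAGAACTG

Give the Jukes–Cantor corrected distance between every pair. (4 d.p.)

d(X,Y) = 0.5445, d(X,Z) = 0.2687, d(Y,Z) = 0.5445

X–Y: 12/31 sites differ → p ≈ 0.387097, d = −0.75 ln(1 − 0.516129) = 0.544453 ≈ 0.5445.
X–Z: 7/31 sites differ → p ≈ 0.225806, d = −0.75 ln(1 − 0.301075) = 0.268659 ≈ 0.2687.
Y–Z: 12/31 sites differ → p ≈ 0.387097, d = −0.75 ln(1 − 0.516129) = 0.544453 ≈ 0.5445.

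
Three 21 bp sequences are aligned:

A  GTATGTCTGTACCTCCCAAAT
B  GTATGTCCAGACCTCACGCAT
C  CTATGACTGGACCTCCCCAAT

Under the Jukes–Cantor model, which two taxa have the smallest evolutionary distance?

A–B: 6/21 differ, p = 0.286, d = 0.360.
A–C: 4/21 differ, p = 0.190, d = 0.220.
B–C: 7/21 differ, p = 0.333, d = 0.441.
The smallest distance is between A and C.

A and C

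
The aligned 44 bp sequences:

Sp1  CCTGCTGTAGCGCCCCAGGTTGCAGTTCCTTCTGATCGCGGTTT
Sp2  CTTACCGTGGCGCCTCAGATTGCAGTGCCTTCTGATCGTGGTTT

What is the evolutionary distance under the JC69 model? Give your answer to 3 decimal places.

0.208

The sequences differ at 8 of 44 sites (2, 4, 6, 9, 15, 19, 27, 39), so p = 8/44 ≈ 0.181818.
d = −(3/4) ln(1 − 4p/3) = −0.75 ln(1 − 0.242424) = −0.75 ln(0.757576)
  = −0.75 × (-0.277631) = 0.208223 substitutions/site.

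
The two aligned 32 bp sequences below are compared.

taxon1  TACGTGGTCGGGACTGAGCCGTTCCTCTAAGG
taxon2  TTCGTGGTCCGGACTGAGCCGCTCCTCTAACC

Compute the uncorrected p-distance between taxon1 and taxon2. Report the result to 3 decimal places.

0.156

The sequences differ at 5 of 32 positions (sites 2, 10, 22, 31, 32).
p = 5/32 = 0.15625 ≈ 0.156 (to 3 d.p.).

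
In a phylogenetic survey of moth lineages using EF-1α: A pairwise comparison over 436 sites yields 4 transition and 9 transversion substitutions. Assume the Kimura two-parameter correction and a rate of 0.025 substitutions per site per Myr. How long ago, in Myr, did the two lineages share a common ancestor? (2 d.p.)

P = 4/436 ≈ 0.009174 and Q = 9/436 ≈ 0.020642.
Under the Kimura two-parameter model, d = −½ ln(1 − 2P − Q) − ¼ ln(1 − 2Q).
1 − 2P − Q = 0.96101, giving −½ ln(0.96101) = 0.019885.
1 − 2Q = 0.958716, giving −¼ ln(0.958716) = 0.010540.
d = 0.019885 + 0.010540 = 0.030425.
Under a molecular clock d = 2μt, so t = d/(2μ) = 0.030425 / (2 × 0.025) = 0.61 Myr.

0.61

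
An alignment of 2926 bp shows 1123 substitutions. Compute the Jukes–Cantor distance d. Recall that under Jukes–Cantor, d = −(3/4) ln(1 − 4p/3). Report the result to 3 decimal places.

0.538

p = 1123/2926 ≈ 0.3838.
d = −(3/4) ln(1 − 4p/3) = −0.75 ln(1 − 0.511733) = −0.75 ln(0.488267)
  = −0.75 × (-0.716893) = 0.537670 substitutions/site.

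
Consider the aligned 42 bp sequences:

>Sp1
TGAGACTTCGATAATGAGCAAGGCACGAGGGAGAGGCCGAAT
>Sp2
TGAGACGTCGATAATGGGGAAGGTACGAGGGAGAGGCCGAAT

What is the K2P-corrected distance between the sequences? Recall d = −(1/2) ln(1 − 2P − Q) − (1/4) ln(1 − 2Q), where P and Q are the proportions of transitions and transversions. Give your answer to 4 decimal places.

Of 42 sites, 2 differences are transitions and 2 are transversions, so P = 2/42 ≈ 0.047619 and Q = 2/42 ≈ 0.047619.
Under the Kimura two-parameter model, d = −½ ln(1 − 2P − Q) − ¼ ln(1 − 2Q).
1 − 2P − Q = 0.857143, giving −½ ln(0.857143) = 0.077075.
1 − 2Q = 0.904762, giving −¼ ln(0.904762) = 0.025021.
d = 0.077075 + 0.025021 = 0.102096.

0.1021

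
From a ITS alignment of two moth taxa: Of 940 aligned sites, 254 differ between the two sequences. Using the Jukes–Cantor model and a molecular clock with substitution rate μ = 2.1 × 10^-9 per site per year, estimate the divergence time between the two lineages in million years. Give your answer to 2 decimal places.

p = 254/940 ≈ 0.270213.
d = −(3/4) ln(1 − 4p/3) = −0.75 ln(1 − 0.360284) = −0.75 ln(0.639716)
  = −0.75 × (-0.446731) = 0.335048 substitutions/site.
Under a molecular clock d = 2μt, so t = d/(2μ) = 0.335048 / (2 × 2.1 × 10^-9) = 79.77 million years.

79.77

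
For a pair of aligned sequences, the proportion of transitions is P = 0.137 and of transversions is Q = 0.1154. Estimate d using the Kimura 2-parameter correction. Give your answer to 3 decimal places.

Under the Kimura two-parameter model, d = −½ ln(1 − 2P − Q) − ¼ ln(1 − 2Q).
1 − 2P − Q = 0.6106, giving −½ ln(0.6106) = 0.246657.
1 − 2Q = 0.7692, giving −¼ ln(0.7692) = 0.065601.
d = 0.246657 + 0.065601 = 0.312258.

0.312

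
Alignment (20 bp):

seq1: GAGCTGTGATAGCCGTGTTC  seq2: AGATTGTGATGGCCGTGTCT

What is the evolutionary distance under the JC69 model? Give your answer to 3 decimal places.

0.471

The sequences differ at 7 of 20 sites (1, 2, 3, 4, 11, 19, 20), so p = 7/20 = 0.35.
d = −(3/4) ln(1 − 4p/3) = −0.75 ln(1 − 0.466667) = −0.75 ln(0.533333)
  = −0.75 × (-0.628609) = 0.471457 substitutions/site.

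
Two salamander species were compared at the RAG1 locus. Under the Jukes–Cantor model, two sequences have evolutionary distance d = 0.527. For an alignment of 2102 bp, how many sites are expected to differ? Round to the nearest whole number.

Invert JC69: p = (3/4)(1 − e^(−4d/3)) = 0.75 × (1 − e^(-0.702667)) = 0.75 × (1 − 0.495263) = 0.378553.
Expected differing sites = pL ≈ 0.378553 × 2102 = 795.718406 ≈ 796.

796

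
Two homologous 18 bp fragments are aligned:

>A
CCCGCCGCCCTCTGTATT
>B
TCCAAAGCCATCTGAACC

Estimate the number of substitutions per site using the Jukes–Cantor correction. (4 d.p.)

The sequences differ at 8 of 18 sites (1, 4, 5, 6, 10, 15, 17, 18), so p = 8/18 ≈ 0.444444.
d = −(3/4) ln(1 − 4p/3) = −0.75 ln(1 − 0.592592) = −0.75 ln(0.407408)
  = −0.75 × (-0.897940) = 0.673455 substitutions/site.

0.6735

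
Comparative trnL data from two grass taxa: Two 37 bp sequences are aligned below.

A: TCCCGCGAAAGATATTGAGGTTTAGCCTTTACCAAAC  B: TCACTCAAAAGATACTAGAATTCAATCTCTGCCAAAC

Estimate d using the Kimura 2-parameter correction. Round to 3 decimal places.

Of 37 sites, 11 differences are transitions and 2 are transversions, so P = 11/37 ≈ 0.297297 and Q = 2/37 ≈ 0.054054.
Under the Kimura two-parameter model, d = −½ ln(1 − 2P − Q) − ¼ ln(1 − 2Q).
1 − 2P − Q = 0.351352, giving −½ ln(0.351352) = 0.522983.
1 − 2Q = 0.891892, giving −¼ ln(0.891892) = 0.028603.
d = 0.522983 + 0.028603 = 0.551586.

0.552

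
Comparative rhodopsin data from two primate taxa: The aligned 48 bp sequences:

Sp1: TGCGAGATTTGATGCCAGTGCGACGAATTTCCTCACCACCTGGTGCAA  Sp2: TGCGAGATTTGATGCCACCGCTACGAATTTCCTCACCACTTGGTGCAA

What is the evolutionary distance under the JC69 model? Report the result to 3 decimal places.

0.088

The sequences differ at 4 of 48 sites (18, 19, 22, 40), so p = 4/48 ≈ 0.083333.
d = −(3/4) ln(1 − 4p/3) = −0.75 ln(1 − 0.111111) = −0.75 ln(0.888889)
  = −0.75 × (-0.117783) = 0.088337 substitutions/site.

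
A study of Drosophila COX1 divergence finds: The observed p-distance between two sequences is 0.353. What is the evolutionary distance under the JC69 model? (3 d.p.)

0.477

d = −(3/4) ln(1 − 4p/3) = −0.75 ln(1 − 0.470667) = −0.75 ln(0.529333)
  = −0.75 × (-0.636138) = 0.477104 substitutions/site.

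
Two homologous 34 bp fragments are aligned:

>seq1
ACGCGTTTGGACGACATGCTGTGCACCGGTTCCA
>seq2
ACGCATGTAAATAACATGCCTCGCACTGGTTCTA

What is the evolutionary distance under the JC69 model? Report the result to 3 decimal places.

0.423

The sequences differ at 11 of 34 sites, so p = 11/34 ≈ 0.323529.
d = −(3/4) ln(1 − 4p/3) = −0.75 ln(1 − 0.431372) = −0.75 ln(0.568628)
  = −0.75 × (-0.564529) = 0.423397 substitutions/site.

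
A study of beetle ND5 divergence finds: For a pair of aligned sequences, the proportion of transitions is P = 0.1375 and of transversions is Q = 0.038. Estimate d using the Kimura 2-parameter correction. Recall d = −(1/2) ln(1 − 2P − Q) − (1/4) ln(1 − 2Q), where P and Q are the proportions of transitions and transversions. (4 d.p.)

0.2075

Under the Kimura two-parameter model, d = −½ ln(1 − 2P − Q) − ¼ ln(1 − 2Q).
1 − 2P − Q = 0.687, giving −½ ln(0.687) = 0.187710.
1 − 2Q = 0.924, giving −¼ ln(0.924) = 0.019761.
d = 0.187710 + 0.019761 = 0.207471.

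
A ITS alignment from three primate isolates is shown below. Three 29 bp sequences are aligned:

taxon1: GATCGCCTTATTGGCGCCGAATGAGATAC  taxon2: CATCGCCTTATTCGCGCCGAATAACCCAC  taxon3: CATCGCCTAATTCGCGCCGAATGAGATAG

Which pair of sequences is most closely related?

taxon1 and taxon3

taxon1–taxon2: 6/29 differ, p = 0.207, d = 0.242.
taxon1–taxon3: 4/29 differ, p = 0.138, d = 0.152.
taxon2–taxon3: 6/29 differ, p = 0.207, d = 0.242.
The smallest distance is between taxon1 and taxon3.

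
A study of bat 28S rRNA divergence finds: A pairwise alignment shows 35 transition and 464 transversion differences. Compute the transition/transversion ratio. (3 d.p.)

0.075

R = 35/464 = 0.075431… ≈ 0.075 (to 3 d.p.).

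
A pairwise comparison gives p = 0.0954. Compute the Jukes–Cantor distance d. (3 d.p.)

d = −(3/4) ln(1 − 4p/3) = −0.75 ln(1 − 0.1272) = −0.75 ln(0.8728)
  = −0.75 × (-0.136049) = 0.102037 substitutions/site.

0.102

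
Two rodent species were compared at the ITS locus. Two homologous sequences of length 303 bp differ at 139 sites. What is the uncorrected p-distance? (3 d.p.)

p = 139/303 = 0.458745… ≈ 0.459 (to 3 d.p.).

0.459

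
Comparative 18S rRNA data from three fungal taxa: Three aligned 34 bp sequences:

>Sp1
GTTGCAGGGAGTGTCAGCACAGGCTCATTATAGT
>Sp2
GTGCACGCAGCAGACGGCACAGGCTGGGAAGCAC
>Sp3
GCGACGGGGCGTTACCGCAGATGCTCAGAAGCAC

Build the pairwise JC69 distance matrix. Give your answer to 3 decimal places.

d(Sp1,Sp2) = 1.025, d(Sp1,Sp3) = 0.741, d(Sp2,Sp3) = 0.665

Sp1–Sp2: 19/34 sites differ → p ≈ 0.558824, d = −0.75 ln(1 − 0.745099) = 1.025160 ≈ 1.025.
Sp1–Sp3: 16/34 sites differ → p ≈ 0.470588, d = −0.75 ln(1 − 0.627451) = 0.740540 ≈ 0.741.
Sp2–Sp3: 15/34 sites differ → p ≈ 0.441176, d = −0.75 ln(1 − 0.588235) = 0.665477 ≈ 0.665.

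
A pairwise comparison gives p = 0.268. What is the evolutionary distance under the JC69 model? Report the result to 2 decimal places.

d = −(3/4) ln(1 − 4p/3) = −0.75 ln(1 − 0.357333) = −0.75 ln(0.642667)
  = −0.75 × (-0.442129) = 0.331597 substitutions/site.

0.33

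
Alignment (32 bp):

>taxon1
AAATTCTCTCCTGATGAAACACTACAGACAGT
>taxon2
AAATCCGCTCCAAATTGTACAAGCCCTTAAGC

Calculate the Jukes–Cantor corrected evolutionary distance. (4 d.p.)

The sequences differ at 15 of 32 sites, so p = 15/32 = 0.46875.
d = −(3/4) ln(1 − 4p/3) = −0.75 ln(1 − 0.625) = −0.75 ln(0.375)
  = −0.75 × (-0.980829) = 0.735622 substitutions/site.

0.7356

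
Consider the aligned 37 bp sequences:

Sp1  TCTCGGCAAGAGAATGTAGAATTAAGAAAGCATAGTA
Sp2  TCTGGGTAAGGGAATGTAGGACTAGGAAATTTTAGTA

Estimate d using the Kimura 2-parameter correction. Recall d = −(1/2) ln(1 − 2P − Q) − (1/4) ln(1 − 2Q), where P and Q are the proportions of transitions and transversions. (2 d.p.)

0.30

Of 37 sites, 6 differences are transitions and 3 are transversions, so P = 6/37 ≈ 0.162162 and Q = 3/37 ≈ 0.081081.
Under the Kimura two-parameter model, d = −½ ln(1 − 2P − Q) − ¼ ln(1 − 2Q).
1 − 2P − Q = 0.594595, giving −½ ln(0.594595) = 0.259937.
1 − 2Q = 0.837838, giving −¼ ln(0.837838) = 0.044233.
d = 0.259937 + 0.044233 = 0.304170.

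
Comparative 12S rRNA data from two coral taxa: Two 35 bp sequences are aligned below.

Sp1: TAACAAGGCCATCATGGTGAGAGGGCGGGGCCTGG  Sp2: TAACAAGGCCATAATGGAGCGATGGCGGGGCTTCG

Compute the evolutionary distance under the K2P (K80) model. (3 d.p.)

Of 35 sites, 1 differences are transitions and 5 are transversions, so P = 1/35 ≈ 0.028571 and Q = 5/35 ≈ 0.142857.
Under the Kimura two-parameter model, d = −½ ln(1 − 2P − Q) − ¼ ln(1 − 2Q).
1 − 2P − Q = 0.800001, giving −½ ln(0.800001) = 0.111571.
1 − 2Q = 0.714286, giving −¼ ln(0.714286) = 0.084118.
d = 0.111571 + 0.084118 = 0.195689.

0.196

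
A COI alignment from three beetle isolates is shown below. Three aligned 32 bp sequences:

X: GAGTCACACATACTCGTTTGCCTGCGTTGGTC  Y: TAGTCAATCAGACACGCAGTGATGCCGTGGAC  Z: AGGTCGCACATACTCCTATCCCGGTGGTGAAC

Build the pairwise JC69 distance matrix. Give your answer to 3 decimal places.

d(X,Y) = 0.657, d(X,Z) = 0.460, d(Y,Z) = 0.924

X–Y: 14/32 sites differ → p = 0.4375, d = −0.75 ln(1 − 0.583333) = 0.656601 ≈ 0.657.
X–Z: 11/32 sites differ → p = 0.34375, d = −0.75 ln(1 − 0.458333) = 0.459828 ≈ 0.460.
Y–Z: 17/32 sites differ → p = 0.53125, d = −0.75 ln(1 − 0.708333) = 0.924107 ≈ 0.924.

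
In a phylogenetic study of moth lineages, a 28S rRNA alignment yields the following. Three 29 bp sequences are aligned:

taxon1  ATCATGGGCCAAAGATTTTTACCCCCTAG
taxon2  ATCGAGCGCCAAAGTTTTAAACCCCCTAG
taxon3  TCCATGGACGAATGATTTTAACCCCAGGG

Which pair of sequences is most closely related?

taxon1–taxon2: 6/29 differ, p = 0.207, d = 0.242.
taxon1–taxon3: 9/29 differ, p = 0.310, d = 0.401.
taxon2–taxon3: 13/29 differ, p = 0.448, d = 0.683.
The smallest distance is between taxon1 and taxon2.

taxon1 and taxon2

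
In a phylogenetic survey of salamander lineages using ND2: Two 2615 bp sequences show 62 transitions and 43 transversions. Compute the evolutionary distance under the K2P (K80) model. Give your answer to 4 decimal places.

0.0414

P = 62/2615 ≈ 0.023709 and Q = 43/2615 ≈ 0.016444.
Under the Kimura two-parameter model, d = −½ ln(1 − 2P − Q) − ¼ ln(1 − 2Q).
1 − 2P − Q = 0.936138, giving −½ ln(0.936138) = 0.032996.
1 − 2Q = 0.967112, giving −¼ ln(0.967112) = 0.008360.
d = 0.032996 + 0.008360 = 0.041356.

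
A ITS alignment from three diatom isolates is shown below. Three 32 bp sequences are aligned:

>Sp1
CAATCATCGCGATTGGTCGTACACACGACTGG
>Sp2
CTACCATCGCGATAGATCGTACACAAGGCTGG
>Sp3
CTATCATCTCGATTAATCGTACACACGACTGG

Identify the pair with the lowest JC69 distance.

Sp1 and Sp3

Sp1–Sp2: 6/32 differ, p = 0.188, d = 0.216.
Sp1–Sp3: 4/32 differ, p = 0.125, d = 0.137.
Sp2–Sp3: 6/32 differ, p = 0.188, d = 0.216.
The smallest distance is between Sp1 and Sp3.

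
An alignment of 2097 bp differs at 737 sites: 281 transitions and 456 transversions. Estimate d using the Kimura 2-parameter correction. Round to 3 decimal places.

P = 281/2097 ≈ 0.134001 and Q = 456/2097 ≈ 0.217454.
Under the Kimura two-parameter model, d = −½ ln(1 − 2P − Q) − ¼ ln(1 − 2Q).
1 − 2P − Q = 0.514544, giving −½ ln(0.514544) = 0.332237.
1 − 2Q = 0.565092, giving −¼ ln(0.565092) = 0.142692.
d = 0.332237 + 0.142692 = 0.474929.

0.475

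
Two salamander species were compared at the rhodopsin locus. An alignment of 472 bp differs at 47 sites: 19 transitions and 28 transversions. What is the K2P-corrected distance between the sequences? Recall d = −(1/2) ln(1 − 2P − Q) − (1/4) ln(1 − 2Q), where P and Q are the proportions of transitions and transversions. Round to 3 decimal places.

0.107

P = 19/472 ≈ 0.040254 and Q = 28/472 ≈ 0.059322.
Under the Kimura two-parameter model, d = −½ ln(1 − 2P − Q) − ¼ ln(1 − 2Q).
1 − 2P − Q = 0.86017, giving −½ ln(0.86017) = 0.075313.
1 − 2Q = 0.881356, giving −¼ ln(0.881356) = 0.031573.
d = 0.075313 + 0.031573 = 0.106886.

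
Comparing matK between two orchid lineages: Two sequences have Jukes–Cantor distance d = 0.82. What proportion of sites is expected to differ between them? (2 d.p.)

0.50

p = (3/4)(1 − e^(−4d/3)) = 0.75 × (1 − e^(-1.093333)) = 0.75 × (1 − 0.335098) = 0.498677.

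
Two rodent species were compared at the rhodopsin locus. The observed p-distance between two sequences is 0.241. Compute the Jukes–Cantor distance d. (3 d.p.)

0.291

d = −(3/4) ln(1 − 4p/3) = −0.75 ln(1 − 0.321333) = −0.75 ln(0.678667)
  = −0.75 × (-0.387625) = 0.290719 substitutions/site.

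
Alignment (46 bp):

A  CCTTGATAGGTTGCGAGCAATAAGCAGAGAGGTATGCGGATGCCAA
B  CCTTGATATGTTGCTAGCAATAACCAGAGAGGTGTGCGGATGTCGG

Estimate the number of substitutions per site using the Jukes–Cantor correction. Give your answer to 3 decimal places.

The sequences differ at 7 of 46 sites (9, 15, 24, 34, 43, 45, 46), so p = 7/46 ≈ 0.152174.
d = −(3/4) ln(1 − 4p/3) = −0.75 ln(1 − 0.202899) = −0.75 ln(0.797101)
  = −0.75 × (-0.226774) = 0.170081 substitutions/site.

0.170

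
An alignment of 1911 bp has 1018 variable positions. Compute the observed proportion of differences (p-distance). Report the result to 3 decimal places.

p = 1018/1911 = 0.532705… ≈ 0.533 (to 3 d.p.).

0.533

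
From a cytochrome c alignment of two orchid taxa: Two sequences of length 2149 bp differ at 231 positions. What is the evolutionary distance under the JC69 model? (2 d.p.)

p = 231/2149 ≈ 0.107492.
d = −(3/4) ln(1 − 4p/3) = −0.75 ln(1 − 0.143323) = −0.75 ln(0.856677)
  = −0.75 × (-0.154694) = 0.116021 substitutions/site.

0.12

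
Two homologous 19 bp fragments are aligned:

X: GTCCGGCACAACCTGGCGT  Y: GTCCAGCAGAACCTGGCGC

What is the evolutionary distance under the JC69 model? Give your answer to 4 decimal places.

0.1773

The sequences differ at 3 of 19 sites (5, 9, 19), so p = 3/19 ≈ 0.157895.
d = −(3/4) ln(1 − 4p/3) = −0.75 ln(1 − 0.210527) = −0.75 ln(0.789473)
  = −0.75 × (-0.236390) = 0.177293 substitutions/site.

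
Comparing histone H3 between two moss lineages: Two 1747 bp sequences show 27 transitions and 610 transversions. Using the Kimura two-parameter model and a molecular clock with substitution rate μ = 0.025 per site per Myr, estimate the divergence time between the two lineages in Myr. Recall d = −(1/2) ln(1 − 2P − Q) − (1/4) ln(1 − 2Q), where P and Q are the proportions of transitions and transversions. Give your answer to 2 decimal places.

P = 27/1747 ≈ 0.015455 and Q = 610/1747 ≈ 0.34917.
Under the Kimura two-parameter model, d = −½ ln(1 − 2P − Q) − ¼ ln(1 − 2Q).
1 − 2P − Q = 0.61992, giving −½ ln(0.61992) = 0.239082.
1 − 2Q = 0.30166, giving −¼ ln(0.30166) = 0.299614.
d = 0.239082 + 0.299614 = 0.538696.
Under a molecular clock d = 2μt, so t = d/(2μ) = 0.538696 / (2 × 0.025) = 10.77 Myr.

10.77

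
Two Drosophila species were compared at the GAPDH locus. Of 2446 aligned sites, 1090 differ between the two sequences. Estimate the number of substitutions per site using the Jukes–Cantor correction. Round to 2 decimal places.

p = 1090/2446 ≈ 0.445626.
d = −(3/4) ln(1 − 4p/3) = −0.75 ln(1 − 0.594168) = −0.75 ln(0.405832)
  = −0.75 × (-0.901816) = 0.676362 substitutions/site.

0.68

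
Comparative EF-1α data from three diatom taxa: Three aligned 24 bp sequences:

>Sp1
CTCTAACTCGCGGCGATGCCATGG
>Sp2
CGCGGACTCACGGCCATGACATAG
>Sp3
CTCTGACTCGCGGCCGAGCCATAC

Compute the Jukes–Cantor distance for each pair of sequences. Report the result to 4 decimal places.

Sp1–Sp2: 7/24 sites differ → p ≈ 0.291667, d = −0.75 ln(1 − 0.388889) = 0.369358 ≈ 0.3694.
Sp1–Sp3: 6/24 sites differ → p = 0.25, d = −0.75 ln(1 − 0.333333) = 0.304098 ≈ 0.3041.
Sp2–Sp3: 7/24 sites differ → p ≈ 0.291667, d = −0.75 ln(1 − 0.388889) = 0.369358 ≈ 0.3694.

d(Sp1,Sp2) = 0.3694, d(Sp1,Sp3) = 0.3041, d(Sp2,Sp3) = 0.3694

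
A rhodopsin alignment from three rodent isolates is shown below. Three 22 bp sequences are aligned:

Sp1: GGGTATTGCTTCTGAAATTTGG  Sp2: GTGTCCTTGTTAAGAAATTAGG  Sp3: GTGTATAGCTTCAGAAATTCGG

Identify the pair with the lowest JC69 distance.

Sp1–Sp2: 8/22 differ, p = 0.364, d = 0.497.
Sp1–Sp3: 4/22 differ, p = 0.182, d = 0.208.
Sp2–Sp3: 7/22 differ, p = 0.318, d = 0.414.
The smallest distance is between Sp1 and Sp3.

Sp1 and Sp3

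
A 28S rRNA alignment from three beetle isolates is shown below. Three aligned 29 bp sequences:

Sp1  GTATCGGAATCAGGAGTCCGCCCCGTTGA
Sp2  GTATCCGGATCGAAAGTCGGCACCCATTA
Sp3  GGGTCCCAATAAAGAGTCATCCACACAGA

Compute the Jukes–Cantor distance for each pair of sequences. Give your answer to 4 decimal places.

d(Sp1,Sp2) = 0.4618, d(Sp1,Sp3) = 0.6018, d(Sp2,Sp3) = 0.8776

Sp1–Sp2: 10/29 sites differ → p ≈ 0.344828, d = −0.75 ln(1 − 0.459771) = 0.461822 ≈ 0.4618.
Sp1–Sp3: 12/29 sites differ → p ≈ 0.413793, d = −0.75 ln(1 − 0.551724) = 0.601760 ≈ 0.6018.
Sp2–Sp3: 15/29 sites differ → p ≈ 0.517241, d = −0.75 ln(1 − 0.689655) = 0.877553 ≈ 0.8776.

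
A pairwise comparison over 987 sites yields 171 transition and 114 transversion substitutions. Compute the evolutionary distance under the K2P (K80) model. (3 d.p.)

0.376

P = 171/987 ≈ 0.173252 and Q = 114/987 ≈ 0.115502.
Under the Kimura two-parameter model, d = −½ ln(1 − 2P − Q) − ¼ ln(1 − 2Q).
1 − 2P − Q = 0.537994, giving −½ ln(0.537994) = 0.309954.
1 − 2Q = 0.768996, giving −¼ ln(0.768996) = 0.065667.
d = 0.309954 + 0.065667 = 0.375621.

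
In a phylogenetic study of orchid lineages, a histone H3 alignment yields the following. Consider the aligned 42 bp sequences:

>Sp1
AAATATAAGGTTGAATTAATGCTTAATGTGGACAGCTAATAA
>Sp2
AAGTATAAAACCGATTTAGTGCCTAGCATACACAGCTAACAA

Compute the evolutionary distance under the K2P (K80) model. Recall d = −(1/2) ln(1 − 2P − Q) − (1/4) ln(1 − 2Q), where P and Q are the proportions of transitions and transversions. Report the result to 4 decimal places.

Of 42 sites, 12 differences are transitions and 2 are transversions, so P = 12/42 ≈ 0.285714 and Q = 2/42 ≈ 0.047619.
Under the Kimura two-parameter model, d = −½ ln(1 − 2P − Q) − ¼ ln(1 − 2Q).
1 − 2P − Q = 0.380953, giving −½ ln(0.380953) = 0.482540.
1 − 2Q = 0.904762, giving −¼ ln(0.904762) = 0.025021.
d = 0.482540 + 0.025021 = 0.507561.

0.5076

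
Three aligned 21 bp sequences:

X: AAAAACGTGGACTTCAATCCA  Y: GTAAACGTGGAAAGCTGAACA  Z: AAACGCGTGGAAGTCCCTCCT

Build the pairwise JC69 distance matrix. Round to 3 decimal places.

d(X,Y) = 0.635, d(X,Z) = 0.441, d(Y,Z) = 0.899

X–Y: 9/21 sites differ → p ≈ 0.428571, d = −0.75 ln(1 − 0.571428) = 0.635472 ≈ 0.635.
X–Z: 7/21 sites differ → p ≈ 0.333333, d = −0.75 ln(1 − 0.444444) = 0.440839 ≈ 0.441.
Y–Z: 11/21 sites differ → p ≈ 0.52381, d = −0.75 ln(1 − 0.698413) = 0.899023 ≈ 0.899.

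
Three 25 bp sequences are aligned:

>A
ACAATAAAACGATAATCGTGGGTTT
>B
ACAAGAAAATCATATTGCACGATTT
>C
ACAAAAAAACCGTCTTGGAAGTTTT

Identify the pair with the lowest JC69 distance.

B and C

A–B: 9/25 differ, p = 0.360, d = 0.490.
A–C: 9/25 differ, p = 0.360, d = 0.490.
B–C: 7/25 differ, p = 0.280, d = 0.351.
The smallest distance is between B and C.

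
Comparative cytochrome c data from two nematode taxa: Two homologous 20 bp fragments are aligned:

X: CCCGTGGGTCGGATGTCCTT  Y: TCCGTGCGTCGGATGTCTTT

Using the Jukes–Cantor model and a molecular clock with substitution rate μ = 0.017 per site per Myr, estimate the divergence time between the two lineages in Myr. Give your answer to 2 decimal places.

The sequences differ at 3 of 20 sites (1, 7, 18), so p = 3/20 = 0.15.
d = −(3/4) ln(1 − 4p/3) = −0.75 ln(1 − 0.2) = −0.75 ln(0.8)
  = −0.75 × (-0.223144) = 0.167358 substitutions/site.
Under a molecular clock d = 2μt, so t = d/(2μ) = 0.167358 / (2 × 0.017) = 4.92 Myr.

4.92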